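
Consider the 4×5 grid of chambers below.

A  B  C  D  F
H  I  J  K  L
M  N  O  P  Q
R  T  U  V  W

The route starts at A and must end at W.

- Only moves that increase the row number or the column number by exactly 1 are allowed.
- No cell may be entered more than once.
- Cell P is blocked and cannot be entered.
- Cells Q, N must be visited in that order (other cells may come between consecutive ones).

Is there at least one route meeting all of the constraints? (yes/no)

no

N lies to the left of Q, so going from Q to N would need a leftward move — but moves only go right/down, so Q cannot be visited before N.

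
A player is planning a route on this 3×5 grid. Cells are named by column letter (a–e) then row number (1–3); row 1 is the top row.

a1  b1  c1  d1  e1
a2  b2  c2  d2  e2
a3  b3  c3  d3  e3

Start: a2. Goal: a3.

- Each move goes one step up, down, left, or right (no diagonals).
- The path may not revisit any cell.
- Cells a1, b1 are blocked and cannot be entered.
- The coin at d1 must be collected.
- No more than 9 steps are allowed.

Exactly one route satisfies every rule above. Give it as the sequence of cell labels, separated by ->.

a2 -> b2 -> c2 -> c1 -> d1 -> d2 -> d3 -> c3 -> b3 -> a3

The budget equals the shortest possible length, so every move has to be on a shortest route through the required cells.
Route from a2: 2× right (reaching c2), up to c1, right to d1, 2× down (reaching d3), 3× left (reaching a3) — 9 moves in all.
Check: all required cells visited; 9 ≤ 9 moves.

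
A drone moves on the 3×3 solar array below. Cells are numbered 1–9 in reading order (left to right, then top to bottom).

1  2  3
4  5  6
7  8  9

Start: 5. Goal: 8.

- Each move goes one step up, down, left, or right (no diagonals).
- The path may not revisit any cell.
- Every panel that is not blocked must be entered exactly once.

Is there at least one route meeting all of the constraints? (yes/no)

Colour the cells like a checkerboard: each orthogonal step flips colour, so a Hamiltonian route alternates colours. Here there are 5 cells of one colour and 4 of the other, with start on the opposite colour to the goal — the counts and endpoints can't be arranged into an alternating sequence of length 9, so no Hamiltonian route exists.

no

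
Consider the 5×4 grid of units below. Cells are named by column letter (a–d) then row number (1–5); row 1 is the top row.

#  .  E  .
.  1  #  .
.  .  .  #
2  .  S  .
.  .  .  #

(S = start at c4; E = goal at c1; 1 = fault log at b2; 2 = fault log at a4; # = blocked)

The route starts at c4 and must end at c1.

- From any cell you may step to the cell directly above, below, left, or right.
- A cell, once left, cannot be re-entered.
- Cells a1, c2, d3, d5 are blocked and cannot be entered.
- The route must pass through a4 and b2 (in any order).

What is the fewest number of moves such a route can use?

7

Any route passes through a4 and b2 in some order between c4 and c1. Summing Manhattan distances along each leg and taking the cheapest ordering (c4 → a4 → b2 → c1) gives a lower bound of 2 + 3 + 2 = 7 moves.
A route of 7 moves achieves this: c4 → b4 → a4 → a3 → a2 → b2 → b1 → c1.
Since 7 matches the lower bound, it is optimal.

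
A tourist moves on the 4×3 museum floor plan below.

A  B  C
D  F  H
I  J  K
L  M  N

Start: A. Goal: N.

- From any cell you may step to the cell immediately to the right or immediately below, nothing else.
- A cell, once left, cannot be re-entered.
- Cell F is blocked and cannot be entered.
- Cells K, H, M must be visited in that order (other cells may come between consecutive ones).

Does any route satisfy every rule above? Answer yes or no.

no

H lies above K, so going from K to H would need an upward move — but moves only go right/down, so K cannot be visited before H.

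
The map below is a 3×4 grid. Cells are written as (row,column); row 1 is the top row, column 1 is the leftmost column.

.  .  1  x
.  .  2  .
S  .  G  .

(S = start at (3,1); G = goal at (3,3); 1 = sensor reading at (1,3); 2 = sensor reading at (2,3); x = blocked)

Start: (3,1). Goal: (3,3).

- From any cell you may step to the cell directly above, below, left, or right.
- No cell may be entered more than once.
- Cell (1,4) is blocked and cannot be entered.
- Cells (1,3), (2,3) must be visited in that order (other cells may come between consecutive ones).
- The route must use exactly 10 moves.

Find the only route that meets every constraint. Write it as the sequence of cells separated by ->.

The waypoints must appear in the order (1,3), (2,3), with no cell reused.
Route from (3,1): right to (3,2), up to (2,2), left to (2,1), up to (1,1), 2× right (reaching (1,3)), down to (2,3), right to (2,4), down to (3,4), left to (3,3) — 10 moves in all.
Check: order respected (1 at step 6, 2 at step 7); 10 moves as required.

(3,1) -> (3,2) -> (2,2) -> (2,1) -> (1,1) -> (1,2) -> (1,3) -> (2,3) -> (2,4) -> (3,4) -> (3,3)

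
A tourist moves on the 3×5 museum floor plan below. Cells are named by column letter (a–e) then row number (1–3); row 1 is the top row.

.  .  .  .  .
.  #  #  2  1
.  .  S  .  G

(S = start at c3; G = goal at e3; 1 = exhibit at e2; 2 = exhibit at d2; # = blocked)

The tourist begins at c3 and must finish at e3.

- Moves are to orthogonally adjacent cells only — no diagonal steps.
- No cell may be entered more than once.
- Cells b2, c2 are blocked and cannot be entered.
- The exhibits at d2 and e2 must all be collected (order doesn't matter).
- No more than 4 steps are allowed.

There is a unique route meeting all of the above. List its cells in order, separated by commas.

c3, d3, d2, e2, e3

The 4-move cap with required stops at d2, e2 leaves no slack for detours.
Route from c3: right 1 to d3, up 1 to d2, right 1 to e2, down 1 to e3 — 4 moves in all.
Check: all required cells visited; 4 ≤ 4 moves.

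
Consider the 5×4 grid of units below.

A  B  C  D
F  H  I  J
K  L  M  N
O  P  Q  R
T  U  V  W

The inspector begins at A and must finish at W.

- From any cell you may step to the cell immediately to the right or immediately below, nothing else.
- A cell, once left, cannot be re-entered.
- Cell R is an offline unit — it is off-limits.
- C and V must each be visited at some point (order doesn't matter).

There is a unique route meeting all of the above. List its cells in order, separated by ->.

Moves only go right or down, so the column and row indices never decrease.
Route from A: 2× right (reaching C), 4× down (reaching V), right to W — 7 moves in all.
Check: all required cells visited.

A -> B -> C -> I -> M -> Q -> V -> W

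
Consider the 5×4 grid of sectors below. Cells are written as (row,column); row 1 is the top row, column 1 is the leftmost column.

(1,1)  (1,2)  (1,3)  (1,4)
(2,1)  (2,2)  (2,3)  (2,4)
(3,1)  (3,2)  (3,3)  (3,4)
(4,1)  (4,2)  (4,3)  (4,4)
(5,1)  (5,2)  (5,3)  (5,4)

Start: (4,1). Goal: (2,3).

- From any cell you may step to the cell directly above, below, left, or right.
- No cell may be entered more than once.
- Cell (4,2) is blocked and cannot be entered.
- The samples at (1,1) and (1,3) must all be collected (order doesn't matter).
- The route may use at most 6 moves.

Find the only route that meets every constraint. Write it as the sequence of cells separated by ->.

(4,1) -> (3,1) -> (2,1) -> (1,1) -> (1,2) -> (1,3) -> (2,3)

The 6-move cap with required stops at (1,1), (1,3) leaves no slack for detours.
Route from (4,1): up 3 to (1,1), right 2 to (1,3), down 1 to (2,3) — 6 moves in all.
Check: all required cells visited; 6 ≤ 6 moves.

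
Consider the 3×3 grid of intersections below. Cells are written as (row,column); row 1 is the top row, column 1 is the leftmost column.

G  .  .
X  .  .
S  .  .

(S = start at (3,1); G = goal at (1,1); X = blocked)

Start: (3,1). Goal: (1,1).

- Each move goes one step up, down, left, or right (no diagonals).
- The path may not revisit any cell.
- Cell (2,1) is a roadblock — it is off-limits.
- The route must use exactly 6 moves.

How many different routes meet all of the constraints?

3

Need simple routes of exactly 6 moves from (3,1) to (1,1) (Manhattan distance 2, so 2 moves are spent on a detour and 2 undoing it).
Enumerating: (3,1) (3,2) (2,2) (2,3) (1,3) (1,2) (1,1) | (3,1) (3,2) (3,3) (2,3) (1,3) (1,2) (1,1) | (3,1) (3,2) (3,3) (2,3) (2,2) (1,2) (1,1).
That gives 3 routes.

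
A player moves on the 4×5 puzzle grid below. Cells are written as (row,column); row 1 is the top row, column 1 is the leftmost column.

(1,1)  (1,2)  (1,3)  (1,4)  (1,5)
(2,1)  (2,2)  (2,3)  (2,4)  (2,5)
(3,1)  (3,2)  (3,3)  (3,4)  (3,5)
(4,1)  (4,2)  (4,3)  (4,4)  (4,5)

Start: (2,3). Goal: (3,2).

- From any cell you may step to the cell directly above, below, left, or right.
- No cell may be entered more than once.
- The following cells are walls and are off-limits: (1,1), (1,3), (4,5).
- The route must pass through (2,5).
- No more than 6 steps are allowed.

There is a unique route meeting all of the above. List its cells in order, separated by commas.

The budget equals the shortest possible length, so every move has to be on a shortest route through the required cells.
Route from (2,3): right 2 to (2,5), down 1 to (3,5), left 3 to (3,2) — 6 moves in all.
Check: all required cells visited; 6 ≤ 6 moves.

(2,3), (2,4), (2,5), (3,5), (3,4), (3,3), (3,2)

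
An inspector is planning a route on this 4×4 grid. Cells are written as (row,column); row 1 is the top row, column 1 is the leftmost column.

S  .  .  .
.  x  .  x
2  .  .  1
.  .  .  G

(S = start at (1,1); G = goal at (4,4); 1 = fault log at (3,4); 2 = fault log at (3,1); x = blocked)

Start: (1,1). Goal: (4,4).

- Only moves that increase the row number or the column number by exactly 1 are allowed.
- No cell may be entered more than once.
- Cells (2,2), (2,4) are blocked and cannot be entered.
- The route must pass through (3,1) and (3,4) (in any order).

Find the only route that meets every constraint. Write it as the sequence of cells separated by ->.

Moves only go right or down, so the column and row indices never decrease.
Route from (1,1): down 2 to (3,1), right 3 to (3,4), down 1 to (4,4) — 6 moves in all.
Check: all required cells visited.

(1,1) -> (2,1) -> (3,1) -> (3,2) -> (3,3) -> (3,4) -> (4,4)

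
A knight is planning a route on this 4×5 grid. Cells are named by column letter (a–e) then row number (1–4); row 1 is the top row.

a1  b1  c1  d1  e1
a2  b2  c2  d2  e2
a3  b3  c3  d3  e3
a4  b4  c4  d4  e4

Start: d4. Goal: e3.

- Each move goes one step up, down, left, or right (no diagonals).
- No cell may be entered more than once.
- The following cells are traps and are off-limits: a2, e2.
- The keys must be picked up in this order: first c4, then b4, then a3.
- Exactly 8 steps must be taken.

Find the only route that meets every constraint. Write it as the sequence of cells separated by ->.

The waypoints must appear in the order c4, b4, a3, with no cell reused.
Route from d4: left 3 to a4, up 1 to a3, right 4 to e3 — 8 moves in all.
Check: order respected (c4 at step 1, b4 at step 2, a3 at step 4); 8 moves as required.

d4 -> c4 -> b4 -> a4 -> a3 -> b3 -> c3 -> d3 -> e3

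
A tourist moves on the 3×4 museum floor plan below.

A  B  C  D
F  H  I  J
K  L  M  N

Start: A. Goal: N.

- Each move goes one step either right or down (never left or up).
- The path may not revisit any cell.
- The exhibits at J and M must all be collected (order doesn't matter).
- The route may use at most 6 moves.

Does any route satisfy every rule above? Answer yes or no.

no

M is below but to the left of J: going J → M would need a leftward move and M → J an upward move, so no right/down-only route can visit both required cells.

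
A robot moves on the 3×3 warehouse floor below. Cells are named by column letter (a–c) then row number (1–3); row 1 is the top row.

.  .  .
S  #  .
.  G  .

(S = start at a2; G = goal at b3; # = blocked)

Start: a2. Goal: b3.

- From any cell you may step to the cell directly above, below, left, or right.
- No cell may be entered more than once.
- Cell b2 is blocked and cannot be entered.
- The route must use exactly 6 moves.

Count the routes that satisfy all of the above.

Need simple routes of exactly 6 moves from a2 to b3 (Manhattan distance 2, so 2 moves are spent on a detour and 2 undoing it).
Enumerating: a2 a1 b1 c1 c2 c3 b3.
That gives 1 route.

1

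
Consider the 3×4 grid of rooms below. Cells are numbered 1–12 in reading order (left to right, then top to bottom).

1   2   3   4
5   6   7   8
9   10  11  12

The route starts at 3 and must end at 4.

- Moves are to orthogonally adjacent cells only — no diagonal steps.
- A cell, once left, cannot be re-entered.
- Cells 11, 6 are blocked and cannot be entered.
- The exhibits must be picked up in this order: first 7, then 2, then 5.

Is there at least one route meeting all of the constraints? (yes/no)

no

Every way from 2 onward to 4 runs back through 3, which the route has already used — so it cannot be completed without a revisit.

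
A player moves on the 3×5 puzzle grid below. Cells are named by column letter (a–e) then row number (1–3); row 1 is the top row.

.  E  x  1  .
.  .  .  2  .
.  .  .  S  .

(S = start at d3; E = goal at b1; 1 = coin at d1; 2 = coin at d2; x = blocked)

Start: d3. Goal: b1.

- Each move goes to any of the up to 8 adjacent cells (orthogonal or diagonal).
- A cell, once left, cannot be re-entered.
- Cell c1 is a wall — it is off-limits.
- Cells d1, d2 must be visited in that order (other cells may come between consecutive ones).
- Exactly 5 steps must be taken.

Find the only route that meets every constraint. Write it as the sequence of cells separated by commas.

d3, e2, d1, d2, c2, b1

The waypoints must appear in the order d1, d2, with no cell reused.
Route from d3: up-right 1 to e2, up-left 1 to d1, down 1 to d2, left 1 to c2, up-left 1 to b1 — 5 moves in all.
Check: order respected (1 at step 2, 2 at step 3); 5 moves as required.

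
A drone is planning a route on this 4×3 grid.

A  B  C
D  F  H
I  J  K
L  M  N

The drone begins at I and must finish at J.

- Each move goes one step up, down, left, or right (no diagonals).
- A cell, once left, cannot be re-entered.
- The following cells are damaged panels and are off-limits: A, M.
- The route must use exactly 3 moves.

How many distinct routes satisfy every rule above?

Need simple routes of exactly 3 moves from I to J (Manhattan distance 1, so 1 moves are spent on a detour and 1 undoing it).
Enumerating: I D F J.
That gives 1 route.

1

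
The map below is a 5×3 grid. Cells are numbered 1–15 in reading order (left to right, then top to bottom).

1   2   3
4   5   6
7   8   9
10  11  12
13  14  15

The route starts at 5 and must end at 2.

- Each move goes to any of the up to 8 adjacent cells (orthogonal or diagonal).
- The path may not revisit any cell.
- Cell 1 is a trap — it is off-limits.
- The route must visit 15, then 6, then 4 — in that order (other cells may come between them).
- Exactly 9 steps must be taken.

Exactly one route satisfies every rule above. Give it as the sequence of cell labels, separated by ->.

The waypoints must appear in the order 15, 6, 4, with no cell reused.
Route from 5: down-left to 7, 2× down-right (reaching 15), 3× up (reaching 6), down-left to 8, up-left to 4, up-right to 2 — 9 moves in all.
Check: order respected (15 at step 3, 6 at step 6, 4 at step 8); 9 moves as required.

5 -> 7 -> 11 -> 15 -> 12 -> 9 -> 6 -> 8 -> 4 -> 2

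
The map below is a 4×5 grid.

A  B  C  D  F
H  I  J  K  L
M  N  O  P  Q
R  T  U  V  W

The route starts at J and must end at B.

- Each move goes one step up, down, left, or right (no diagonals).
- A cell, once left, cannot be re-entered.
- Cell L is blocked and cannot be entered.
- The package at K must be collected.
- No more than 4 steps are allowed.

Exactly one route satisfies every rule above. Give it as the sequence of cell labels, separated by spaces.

Any route must reach K and still end at B within 4 moves, so the order of the required stops is forced.
Route from J: right 1 to K, up 1 to D, left 2 to B — 4 moves in all.
Check: all required cells visited; 4 ≤ 4 moves.

J K D C B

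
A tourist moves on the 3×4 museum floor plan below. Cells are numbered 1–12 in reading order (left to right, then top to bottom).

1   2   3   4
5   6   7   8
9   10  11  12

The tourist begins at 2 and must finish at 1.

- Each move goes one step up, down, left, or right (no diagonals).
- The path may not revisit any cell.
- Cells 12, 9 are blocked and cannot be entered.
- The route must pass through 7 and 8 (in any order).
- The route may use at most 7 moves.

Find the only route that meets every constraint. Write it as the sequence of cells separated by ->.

2 -> 3 -> 4 -> 8 -> 7 -> 6 -> 5 -> 1

Any route must reach 7 and 8 and still end at 1 within 7 moves, so the order of the required stops is forced.
Route from 2: right 2 to 4, down 1 to 8, left 3 to 5, up 1 to 1 — 7 moves in all.
Check: all required cells visited; 7 ≤ 7 moves.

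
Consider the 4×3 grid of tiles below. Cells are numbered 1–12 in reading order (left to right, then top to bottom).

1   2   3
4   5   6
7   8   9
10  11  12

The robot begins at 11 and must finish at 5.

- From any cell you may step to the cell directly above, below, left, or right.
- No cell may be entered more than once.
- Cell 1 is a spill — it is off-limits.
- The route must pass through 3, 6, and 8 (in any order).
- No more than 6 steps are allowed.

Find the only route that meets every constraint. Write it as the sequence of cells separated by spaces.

11 8 9 6 3 2 5

The budget equals the shortest possible length, so every move has to be on a shortest route through the required cells.
Route from 11: up 1 to 8, right 1 to 9, up 2 to 3, left 1 to 2, down 1 to 5 — 6 moves in all.
Check: all required cells visited; 6 ≤ 6 moves.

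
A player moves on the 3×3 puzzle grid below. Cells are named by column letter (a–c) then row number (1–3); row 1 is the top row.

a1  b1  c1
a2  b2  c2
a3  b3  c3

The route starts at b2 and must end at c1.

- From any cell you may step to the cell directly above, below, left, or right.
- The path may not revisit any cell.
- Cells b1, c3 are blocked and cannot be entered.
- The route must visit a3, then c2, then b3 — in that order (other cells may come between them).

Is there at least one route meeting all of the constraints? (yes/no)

Every way from a3 onward to c1 runs back through b2, which the route has already used — so it cannot be completed without a revisit.

no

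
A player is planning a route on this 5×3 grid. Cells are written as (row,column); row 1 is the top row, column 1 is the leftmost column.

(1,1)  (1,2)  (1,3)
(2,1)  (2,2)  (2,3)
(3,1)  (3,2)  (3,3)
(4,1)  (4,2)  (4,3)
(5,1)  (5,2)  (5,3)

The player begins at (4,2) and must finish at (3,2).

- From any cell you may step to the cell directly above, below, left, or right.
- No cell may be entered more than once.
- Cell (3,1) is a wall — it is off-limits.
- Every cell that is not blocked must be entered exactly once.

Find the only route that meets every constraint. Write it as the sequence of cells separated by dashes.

Need to visit all 14 open cells exactly once, starting at (4,2) and ending at (3,2).
Cell (1,1) has only two open neighbours ((2,1) and (1,2)), so the path must pass straight through it: one of those is the cell it's entered from and the other is where it exits.
Route from (4,2): left 1 to (4,1), down 1 to (5,1), right 2 to (5,3), up 4 to (1,3), left 2 to (1,1), down 1 to (2,1), right 1 to (2,2), down 1 to (3,2) — 13 moves in all.
Check: all 14 open cells covered.

(4,2) - (4,1) - (5,1) - (5,2) - (5,3) - (4,3) - (3,3) - (2,3) - (1,3) - (1,2) - (1,1) - (2,1) - (2,2) - (3,2)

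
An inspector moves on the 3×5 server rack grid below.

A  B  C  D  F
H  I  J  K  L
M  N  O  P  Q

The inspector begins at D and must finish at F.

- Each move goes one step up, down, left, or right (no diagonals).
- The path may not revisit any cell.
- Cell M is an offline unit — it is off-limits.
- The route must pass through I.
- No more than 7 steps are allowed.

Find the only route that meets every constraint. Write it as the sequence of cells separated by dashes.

The 7-move cap with required stops at I leaves no slack for detours.
Route from D: 2× left (reaching B), down to I, 3× right (reaching L), up to F — 7 moves in all.
Check: all required cells visited; 7 ≤ 7 moves.

D - C - B - I - J - K - L - F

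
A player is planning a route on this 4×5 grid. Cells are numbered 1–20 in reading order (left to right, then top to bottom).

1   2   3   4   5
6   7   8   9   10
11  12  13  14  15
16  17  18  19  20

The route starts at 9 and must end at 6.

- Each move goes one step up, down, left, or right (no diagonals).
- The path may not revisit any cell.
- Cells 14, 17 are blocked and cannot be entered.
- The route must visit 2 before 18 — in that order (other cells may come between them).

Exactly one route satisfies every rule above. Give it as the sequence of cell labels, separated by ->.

9 -> 8 -> 7 -> 2 -> 3 -> 4 -> 5 -> 10 -> 15 -> 20 -> 19 -> 18 -> 13 -> 12 -> 11 -> 6

The waypoints must appear in the order 2, 18, with no cell reused.
Route from 9: left 2 to 7, up 1 to 2, right 3 to 5, down 3 to 20, left 2 to 18, up 1 to 13, left 2 to 11, up 1 to 6 — 15 moves in all.
Check: order respected (2 at step 3, 18 at step 11).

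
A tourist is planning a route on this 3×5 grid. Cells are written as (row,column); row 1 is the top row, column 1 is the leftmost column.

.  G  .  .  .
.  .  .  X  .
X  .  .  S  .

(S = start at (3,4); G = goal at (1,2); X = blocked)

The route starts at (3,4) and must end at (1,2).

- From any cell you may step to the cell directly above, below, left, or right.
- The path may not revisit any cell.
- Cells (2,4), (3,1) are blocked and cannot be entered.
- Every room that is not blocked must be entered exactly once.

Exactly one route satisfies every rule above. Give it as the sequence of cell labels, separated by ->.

Need to visit all 13 open cells exactly once, starting at (3,4) and ending at (1,2).
Cell (1,5) has only two open neighbours ((2,5) and (1,4)), so the path must pass straight through it: one of those is the cell it's entered from and the other is where it exits.
Route from (3,4): right to (3,5), 2× up (reaching (1,5)), 2× left (reaching (1,3)), 2× down (reaching (3,3)), left to (3,2), up to (2,2), left to (2,1), up to (1,1), right to (1,2) — 12 moves in all.
Check: all 13 open cells covered.

(3,4) -> (3,5) -> (2,5) -> (1,5) -> (1,4) -> (1,3) -> (2,3) -> (3,3) -> (3,2) -> (2,2) -> (2,1) -> (1,1) -> (1,2)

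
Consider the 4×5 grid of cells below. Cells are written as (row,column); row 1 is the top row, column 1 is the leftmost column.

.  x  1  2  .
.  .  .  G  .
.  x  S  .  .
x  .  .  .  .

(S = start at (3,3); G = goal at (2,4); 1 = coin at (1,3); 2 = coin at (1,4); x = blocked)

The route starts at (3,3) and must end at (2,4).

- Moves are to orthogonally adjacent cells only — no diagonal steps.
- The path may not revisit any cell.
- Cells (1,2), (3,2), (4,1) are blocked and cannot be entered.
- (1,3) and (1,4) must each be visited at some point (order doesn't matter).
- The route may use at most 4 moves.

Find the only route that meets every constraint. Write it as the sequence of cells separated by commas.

The 4-move cap with required stops at (1,3), (1,4) leaves no slack for detours.
Route from (3,3): 2× up (reaching (1,3)), right to (1,4), down to (2,4) — 4 moves in all.
Check: all required cells visited; 4 ≤ 4 moves.

(3,3), (2,3), (1,3), (1,4), (2,4)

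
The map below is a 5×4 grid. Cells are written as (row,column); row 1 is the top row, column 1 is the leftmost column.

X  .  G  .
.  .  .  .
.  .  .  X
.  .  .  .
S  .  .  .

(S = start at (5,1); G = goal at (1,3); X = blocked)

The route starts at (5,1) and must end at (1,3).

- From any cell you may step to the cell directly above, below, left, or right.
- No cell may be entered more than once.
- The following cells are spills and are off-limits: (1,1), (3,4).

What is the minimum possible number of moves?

6

The Manhattan distance from (5,1) to (1,3) is |5−1| + |1−3| = 6, so at least 6 moves are needed.
A route of 6 moves achieves this: (5,1) → (4,1) → (3,1) → (2,1) → (2,2) → (1,2) → (1,3).
Since 6 matches the lower bound, it is optimal.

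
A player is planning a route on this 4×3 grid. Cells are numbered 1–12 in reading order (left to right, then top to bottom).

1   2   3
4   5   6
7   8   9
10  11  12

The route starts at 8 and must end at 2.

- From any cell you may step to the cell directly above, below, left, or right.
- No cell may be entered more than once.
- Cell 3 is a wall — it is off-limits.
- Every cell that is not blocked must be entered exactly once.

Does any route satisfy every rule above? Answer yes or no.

yes

One route that works: 8 → 5 → 6 → 9 → 12 → 11 → 10 → 7 → 4 → 1 → 2.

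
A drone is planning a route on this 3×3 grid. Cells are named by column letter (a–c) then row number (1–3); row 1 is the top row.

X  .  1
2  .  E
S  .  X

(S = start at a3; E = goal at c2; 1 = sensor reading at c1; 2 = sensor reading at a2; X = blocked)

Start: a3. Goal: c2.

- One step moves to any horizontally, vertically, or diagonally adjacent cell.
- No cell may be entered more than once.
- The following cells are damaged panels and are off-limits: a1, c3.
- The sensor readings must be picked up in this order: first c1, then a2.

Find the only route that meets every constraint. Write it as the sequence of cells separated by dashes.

The waypoints must appear in the order c1, a2, with no cell reused.
Route from a3: 2× up-right (reaching c1), left to b1, down-left to a2, down-right to b3, up-right to c2 — 6 moves in all.
Check: order respected (1 at step 2, 2 at step 4).

a3 - b2 - c1 - b1 - a2 - b3 - c2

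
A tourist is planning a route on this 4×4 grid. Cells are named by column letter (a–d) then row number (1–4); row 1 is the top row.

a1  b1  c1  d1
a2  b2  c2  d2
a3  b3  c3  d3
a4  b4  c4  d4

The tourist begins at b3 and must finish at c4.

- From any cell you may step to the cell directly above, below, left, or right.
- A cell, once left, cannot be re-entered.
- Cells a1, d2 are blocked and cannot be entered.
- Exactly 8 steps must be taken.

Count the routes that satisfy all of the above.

Need simple routes of exactly 8 moves from b3 to c4 (Manhattan distance 2, so 3 moves are spent on a detour and 3 undoing it).
Enumerating: b3 b2 b1 c1 c2 c3 d3 d4 c4 | b3 b4 a4 a3 a2 b2 c2 c3 c4 | b3 a3 a2 b2 b1 c1 c2 c3 c4 | b3 a3 a2 b2 c2 c3 d3 d4 c4 | b3 c3 c2 b2 a2 a3 a4 b4 c4.
That gives 5 routes.

5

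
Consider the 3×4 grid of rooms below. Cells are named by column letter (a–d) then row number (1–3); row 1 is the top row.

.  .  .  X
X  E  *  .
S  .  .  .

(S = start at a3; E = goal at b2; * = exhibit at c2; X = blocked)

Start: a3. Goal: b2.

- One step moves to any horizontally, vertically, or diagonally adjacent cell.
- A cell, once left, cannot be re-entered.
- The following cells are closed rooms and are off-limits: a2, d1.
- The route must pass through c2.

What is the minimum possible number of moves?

3

Any route passes through c2 somewhere between a3 and b2. Summing Chebyshev distances along the two legs (a3 → c2 → b2) gives a lower bound of 2 + 1 = 3 moves.
A route of 3 moves achieves this: a3 → b3 → c2 → b2.
Since 3 matches the lower bound, it is optimal.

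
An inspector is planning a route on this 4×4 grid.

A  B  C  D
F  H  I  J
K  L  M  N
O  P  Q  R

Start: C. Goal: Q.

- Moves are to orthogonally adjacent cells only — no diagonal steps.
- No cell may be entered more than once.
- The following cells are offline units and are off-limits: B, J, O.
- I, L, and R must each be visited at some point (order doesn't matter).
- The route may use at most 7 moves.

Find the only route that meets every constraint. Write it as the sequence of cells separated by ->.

C -> I -> H -> L -> M -> N -> R -> Q

Any route must reach I, L, and R and still end at Q within 7 moves, so the order of the required stops is forced.
Route from C: down 1 to I, left 1 to H, down 1 to L, right 2 to N, down 1 to R, left 1 to Q — 7 moves in all.
Check: all required cells visited; 7 ≤ 7 moves.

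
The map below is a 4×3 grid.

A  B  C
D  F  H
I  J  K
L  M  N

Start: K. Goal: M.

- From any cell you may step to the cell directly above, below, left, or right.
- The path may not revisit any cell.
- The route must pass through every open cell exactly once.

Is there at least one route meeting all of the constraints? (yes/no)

Colour the cells like a checkerboard: each orthogonal step flips colour, so a Hamiltonian route alternates colours. Here there are 6 cells of one colour and 6 of the other, with start on the same colour as the goal — the counts and endpoints can't be arranged into an alternating sequence of length 12, so no Hamiltonian route exists.

no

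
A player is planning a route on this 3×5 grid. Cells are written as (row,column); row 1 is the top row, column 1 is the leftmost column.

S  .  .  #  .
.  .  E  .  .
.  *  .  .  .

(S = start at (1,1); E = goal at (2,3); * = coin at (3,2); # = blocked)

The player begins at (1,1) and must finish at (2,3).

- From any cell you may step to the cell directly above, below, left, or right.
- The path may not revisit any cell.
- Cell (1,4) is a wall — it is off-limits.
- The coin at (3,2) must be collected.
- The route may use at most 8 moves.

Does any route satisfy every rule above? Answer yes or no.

yes

One route that works: (1,1) → (2,1) → (3,1) → (3,2) → (2,2) → (2,3).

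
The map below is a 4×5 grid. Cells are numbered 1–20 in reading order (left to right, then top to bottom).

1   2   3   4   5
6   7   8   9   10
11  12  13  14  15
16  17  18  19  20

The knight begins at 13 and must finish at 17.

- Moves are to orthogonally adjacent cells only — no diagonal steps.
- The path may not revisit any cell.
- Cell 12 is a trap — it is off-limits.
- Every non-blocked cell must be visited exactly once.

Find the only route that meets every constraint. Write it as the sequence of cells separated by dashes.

13 - 18 - 19 - 20 - 15 - 14 - 9 - 10 - 5 - 4 - 3 - 8 - 7 - 2 - 1 - 6 - 11 - 16 - 17

Need to visit all 19 open cells exactly once, starting at 13 and ending at 17.
Route from 13: down 1 to 18, right 2 to 20, up 1 to 15, left 1 to 14, up 1 to 9, right 1 to 10, up 1 to 5, left 2 to 3, down 1 to 8, left 1 to 7, up 1 to 2, left 1 to 1, down 3 to 16, right 1 to 17 — 18 moves in all.
Check: all 19 open cells covered.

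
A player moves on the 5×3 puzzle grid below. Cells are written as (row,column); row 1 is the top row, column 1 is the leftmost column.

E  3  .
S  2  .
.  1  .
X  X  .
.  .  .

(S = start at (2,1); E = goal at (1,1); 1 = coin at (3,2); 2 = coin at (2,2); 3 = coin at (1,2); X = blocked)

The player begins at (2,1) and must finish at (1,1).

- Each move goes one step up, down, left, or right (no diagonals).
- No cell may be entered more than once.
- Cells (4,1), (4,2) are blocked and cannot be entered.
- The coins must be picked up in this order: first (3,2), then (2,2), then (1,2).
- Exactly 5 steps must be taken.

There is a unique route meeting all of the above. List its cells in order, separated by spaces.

The waypoints must appear in the order (3,2), (2,2), (1,2), with no cell reused.
Route from (2,1): down 1 to (3,1), right 1 to (3,2), up 2 to (1,2), left 1 to (1,1) — 5 moves in all.
Check: order respected (1 at step 2, 2 at step 3, 3 at step 4); 5 moves as required.

(2,1) (3,1) (3,2) (2,2) (1,2) (1,1)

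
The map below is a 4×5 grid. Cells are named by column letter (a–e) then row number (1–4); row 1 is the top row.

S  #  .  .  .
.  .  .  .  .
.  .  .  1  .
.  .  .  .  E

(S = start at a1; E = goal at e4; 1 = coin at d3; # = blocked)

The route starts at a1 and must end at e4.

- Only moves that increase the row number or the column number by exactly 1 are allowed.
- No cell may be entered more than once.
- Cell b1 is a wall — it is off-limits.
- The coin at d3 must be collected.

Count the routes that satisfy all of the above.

8

A right/down-only route from a1 to e4 makes exactly 3 down-moves and 4 right-moves in some order.
With no other constraints that would be C(7,3) = 35 routes.
Split at d3 and multiply the segment counts (each segment already excludes blocked cells): a1→d3: 4; d3→e4: 2; product = 8.
That gives 8 routes.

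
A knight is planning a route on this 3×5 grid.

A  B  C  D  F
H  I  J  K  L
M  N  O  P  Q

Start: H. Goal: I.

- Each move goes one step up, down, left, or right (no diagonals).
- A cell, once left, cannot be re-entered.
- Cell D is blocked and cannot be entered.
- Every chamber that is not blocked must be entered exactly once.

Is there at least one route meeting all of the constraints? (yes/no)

Cell F has only one open neighbour but is neither the start nor the goal, so a Hamiltonian route would have to both enter and leave it through the same neighbour — impossible without revisiting.

no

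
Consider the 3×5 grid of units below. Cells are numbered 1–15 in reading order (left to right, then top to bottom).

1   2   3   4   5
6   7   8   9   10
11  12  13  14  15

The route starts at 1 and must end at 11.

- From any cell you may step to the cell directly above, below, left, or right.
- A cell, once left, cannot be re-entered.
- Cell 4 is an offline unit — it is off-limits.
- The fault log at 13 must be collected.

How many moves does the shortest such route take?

6

Any route passes through 13 somewhere between 1 and 11. Summing Manhattan distances along the two legs (1 → 13 → 11) gives a lower bound of 4 + 2 = 6 moves.
A route of 6 moves achieves this: 1 → 6 → 7 → 8 → 13 → 12 → 11.
Since 6 matches the lower bound, it is optimal.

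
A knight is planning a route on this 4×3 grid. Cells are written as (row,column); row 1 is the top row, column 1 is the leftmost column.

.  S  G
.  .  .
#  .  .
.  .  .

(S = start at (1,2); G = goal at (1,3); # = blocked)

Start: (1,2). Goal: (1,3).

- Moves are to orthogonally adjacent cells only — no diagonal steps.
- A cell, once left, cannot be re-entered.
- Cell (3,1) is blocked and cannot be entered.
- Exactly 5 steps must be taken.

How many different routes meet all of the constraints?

2

Need simple routes of exactly 5 moves from (1,2) to (1,3) (Manhattan distance 1, so 2 moves are spent on a detour and 2 undoing it).
Enumerating: (1,2) (2,2) (3,2) (3,3) (2,3) (1,3) | (1,2) (1,1) (2,1) (2,2) (2,3) (1,3).
That gives 2 routes.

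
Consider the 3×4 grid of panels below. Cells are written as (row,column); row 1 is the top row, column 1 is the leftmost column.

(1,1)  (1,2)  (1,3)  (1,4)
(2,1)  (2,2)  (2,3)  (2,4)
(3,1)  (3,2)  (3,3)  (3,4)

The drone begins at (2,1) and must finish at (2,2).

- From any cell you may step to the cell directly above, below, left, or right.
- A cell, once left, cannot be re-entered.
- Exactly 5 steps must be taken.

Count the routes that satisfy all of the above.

2

Need simple routes of exactly 5 moves from (2,1) to (2,2) (Manhattan distance 1, so 2 moves are spent on a detour and 2 undoing it).
Enumerating: (2,1) (1,1) (1,2) (1,3) (2,3) (2,2) | (2,1) (3,1) (3,2) (3,3) (2,3) (2,2).
That gives 2 routes.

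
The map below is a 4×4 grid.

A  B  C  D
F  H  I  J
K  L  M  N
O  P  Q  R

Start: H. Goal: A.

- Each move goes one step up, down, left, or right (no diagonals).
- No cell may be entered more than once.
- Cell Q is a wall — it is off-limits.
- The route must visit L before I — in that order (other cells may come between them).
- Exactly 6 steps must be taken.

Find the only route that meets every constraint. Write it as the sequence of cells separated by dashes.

H - L - M - I - C - B - A

The waypoints must appear in the order L, I, with no cell reused.
Route from H: down 1 to L, right 1 to M, up 2 to C, left 2 to A — 6 moves in all.
Check: order respected (L at step 1, I at step 3); 6 moves as required.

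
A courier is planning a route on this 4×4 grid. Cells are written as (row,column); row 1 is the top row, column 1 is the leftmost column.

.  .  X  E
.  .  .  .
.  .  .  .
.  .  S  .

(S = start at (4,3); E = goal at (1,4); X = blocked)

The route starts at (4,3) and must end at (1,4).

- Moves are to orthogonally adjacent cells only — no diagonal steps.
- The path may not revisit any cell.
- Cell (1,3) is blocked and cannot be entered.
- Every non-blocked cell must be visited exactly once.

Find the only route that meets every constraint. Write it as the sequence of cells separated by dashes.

(4,3) - (4,4) - (3,4) - (3,3) - (3,2) - (4,2) - (4,1) - (3,1) - (2,1) - (1,1) - (1,2) - (2,2) - (2,3) - (2,4) - (1,4)

Need to visit all 15 open cells exactly once, starting at (4,3) and ending at (1,4).
Route from (4,3): right 1 to (4,4), up 1 to (3,4), left 2 to (3,2), down 1 to (4,2), left 1 to (4,1), up 3 to (1,1), right 1 to (1,2), down 1 to (2,2), right 2 to (2,4), up 1 to (1,4) — 14 moves in all.
Check: all 15 open cells covered.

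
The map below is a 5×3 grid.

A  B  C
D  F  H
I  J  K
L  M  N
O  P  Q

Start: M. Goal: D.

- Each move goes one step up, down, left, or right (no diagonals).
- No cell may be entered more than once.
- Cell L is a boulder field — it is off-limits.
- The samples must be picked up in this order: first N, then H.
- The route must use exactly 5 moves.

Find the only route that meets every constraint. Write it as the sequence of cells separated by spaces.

The waypoints must appear in the order N, H, with no cell reused.
Route from M: right 1 to N, up 2 to H, left 2 to D — 5 moves in all.
Check: order respected (N at step 1, H at step 3); 5 moves as required.

M N K H F D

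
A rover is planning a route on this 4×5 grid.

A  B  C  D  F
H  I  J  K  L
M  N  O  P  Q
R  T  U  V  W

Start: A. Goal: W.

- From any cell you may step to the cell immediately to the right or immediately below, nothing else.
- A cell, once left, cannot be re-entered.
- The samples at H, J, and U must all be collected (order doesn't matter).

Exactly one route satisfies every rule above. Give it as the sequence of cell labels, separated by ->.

A -> H -> I -> J -> O -> U -> V -> W

Moves only go right or down, so the column and row indices never decrease.
Route from A: down 1 to H, right 2 to J, down 2 to U, right 2 to W — 7 moves in all.
Check: all required cells visited.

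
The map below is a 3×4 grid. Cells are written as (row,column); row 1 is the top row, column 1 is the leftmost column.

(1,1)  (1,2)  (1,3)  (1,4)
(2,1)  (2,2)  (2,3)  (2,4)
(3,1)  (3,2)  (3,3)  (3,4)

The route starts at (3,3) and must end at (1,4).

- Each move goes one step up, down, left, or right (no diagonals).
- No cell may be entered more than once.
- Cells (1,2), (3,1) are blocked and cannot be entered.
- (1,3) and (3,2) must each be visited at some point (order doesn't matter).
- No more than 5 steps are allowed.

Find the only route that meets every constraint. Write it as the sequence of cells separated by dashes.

(3,3) - (3,2) - (2,2) - (2,3) - (1,3) - (1,4)

Any route must reach (1,3) and (3,2) and still end at (1,4) within 5 moves, so the order of the required stops is forced.
Route from (3,3): left to (3,2), up to (2,2), right to (2,3), up to (1,3), right to (1,4) — 5 moves in all.
Check: all required cells visited; 5 ≤ 5 moves.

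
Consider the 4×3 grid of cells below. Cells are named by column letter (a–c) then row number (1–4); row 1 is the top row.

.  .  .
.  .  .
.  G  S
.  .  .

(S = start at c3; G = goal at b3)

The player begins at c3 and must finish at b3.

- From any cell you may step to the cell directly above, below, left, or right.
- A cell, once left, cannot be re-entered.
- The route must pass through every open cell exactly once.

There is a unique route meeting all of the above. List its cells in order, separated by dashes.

c3 - c4 - b4 - a4 - a3 - a2 - a1 - b1 - c1 - c2 - b2 - b3

Need to visit all 12 open cells exactly once, starting at c3 and ending at b3.
Cell a1 has only two open neighbours (a2 and b1), so the path must pass straight through it: one of those is the cell it's entered from and the other is where it exits.
Route from c3: down to c4, 2× left (reaching a4), 3× up (reaching a1), 2× right (reaching c1), down to c2, left to b2, down to b3 — 11 moves in all.
Check: all 12 open cells covered.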